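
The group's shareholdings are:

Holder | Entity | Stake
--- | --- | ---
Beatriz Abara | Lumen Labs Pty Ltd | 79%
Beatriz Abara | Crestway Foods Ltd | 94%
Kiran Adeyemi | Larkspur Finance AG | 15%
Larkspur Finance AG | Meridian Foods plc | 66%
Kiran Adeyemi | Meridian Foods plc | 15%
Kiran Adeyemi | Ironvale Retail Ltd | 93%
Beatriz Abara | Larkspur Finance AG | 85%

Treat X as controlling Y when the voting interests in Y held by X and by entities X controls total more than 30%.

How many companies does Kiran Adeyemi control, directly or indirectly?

Kiran holds 93% of Ironvale, so Kiran controls Ironvale.
No other company's threshold is met.
Kiran controls 1 company.

1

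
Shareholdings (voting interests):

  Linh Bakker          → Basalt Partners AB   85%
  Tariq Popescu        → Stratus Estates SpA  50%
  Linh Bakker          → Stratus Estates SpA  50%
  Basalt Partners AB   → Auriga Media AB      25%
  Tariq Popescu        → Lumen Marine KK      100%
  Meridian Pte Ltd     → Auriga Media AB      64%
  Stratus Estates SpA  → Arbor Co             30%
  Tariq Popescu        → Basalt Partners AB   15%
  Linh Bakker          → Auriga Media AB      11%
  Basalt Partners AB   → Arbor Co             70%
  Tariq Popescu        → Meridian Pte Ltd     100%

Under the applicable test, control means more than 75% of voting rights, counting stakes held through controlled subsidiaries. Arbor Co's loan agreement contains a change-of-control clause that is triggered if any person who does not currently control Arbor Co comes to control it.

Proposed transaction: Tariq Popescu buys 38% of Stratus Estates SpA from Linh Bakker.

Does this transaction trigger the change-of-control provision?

The purchase adds only to Tariq's holdings (Linh's stake shrinks), so Tariq is the only person who could newly come to control Arbor.
Tariq holds 100% of Meridian, so Tariq controls Meridian.
Tariq holds 100% of Lumen, so Tariq controls Lumen.
Neither Tariq nor any entity Tariq controls holds any voting interest in Arbor.
So before the transaction, Tariq does not control Arbor.
After the purchase, Tariq's direct stake in Stratus rises to 50% + 38% = 88%, and Linh's stake falls to 12%.
Tariq holds 88% of Stratus, so Tariq controls Stratus.
After the transaction, Tariq's side holds 30% of Arbor, not > 75%, so Tariq still does not control Arbor.
No new person acquires control, so the clause is not triggered.

No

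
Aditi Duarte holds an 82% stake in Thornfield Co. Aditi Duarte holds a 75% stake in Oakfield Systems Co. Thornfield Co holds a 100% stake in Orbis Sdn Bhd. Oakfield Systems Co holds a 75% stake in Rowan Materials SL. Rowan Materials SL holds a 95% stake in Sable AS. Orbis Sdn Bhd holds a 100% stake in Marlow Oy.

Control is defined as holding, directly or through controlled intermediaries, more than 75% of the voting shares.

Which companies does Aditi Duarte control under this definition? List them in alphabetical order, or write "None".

Marlow Oy, Orbis Sdn Bhd, Thornfield Co

Aditi holds 82% of Thornfield, so Aditi controls Thornfield.
Thornfield holds 100% of Orbis, so Aditi controls Orbis.
Orbis holds 100% of Marlow, so Aditi controls Marlow.
No other company's threshold is met.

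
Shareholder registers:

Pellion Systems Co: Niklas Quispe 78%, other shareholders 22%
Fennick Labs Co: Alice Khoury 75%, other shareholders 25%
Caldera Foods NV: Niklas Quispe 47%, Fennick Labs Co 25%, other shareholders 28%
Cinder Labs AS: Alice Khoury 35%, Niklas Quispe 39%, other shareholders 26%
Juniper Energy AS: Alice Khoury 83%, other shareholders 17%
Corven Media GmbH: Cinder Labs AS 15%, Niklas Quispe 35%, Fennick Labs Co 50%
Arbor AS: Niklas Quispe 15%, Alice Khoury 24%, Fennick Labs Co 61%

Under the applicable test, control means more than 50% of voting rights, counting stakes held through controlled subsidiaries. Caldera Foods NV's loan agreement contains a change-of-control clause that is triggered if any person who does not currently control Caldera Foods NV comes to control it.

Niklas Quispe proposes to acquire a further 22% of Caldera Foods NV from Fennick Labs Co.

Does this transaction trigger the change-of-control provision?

Yes

The purchase adds only to Niklas's holdings (Fennick's stake shrinks), so Niklas is the only person who could newly come to control Caldera.
Niklas holds 78% of Pellion, so Niklas controls Pellion.
In Caldera, Niklas's side holds only 47%, not > 50%.
So before the transaction, Niklas does not control Caldera.
After the purchase, Niklas's direct stake in Caldera rises to 47% + 22% = 69%, and Fennick's stake falls to 3%.
Niklas holds 69% of Caldera, so Niklas controls Caldera.
Niklas did not control Caldera before and does after, so the clause is triggered.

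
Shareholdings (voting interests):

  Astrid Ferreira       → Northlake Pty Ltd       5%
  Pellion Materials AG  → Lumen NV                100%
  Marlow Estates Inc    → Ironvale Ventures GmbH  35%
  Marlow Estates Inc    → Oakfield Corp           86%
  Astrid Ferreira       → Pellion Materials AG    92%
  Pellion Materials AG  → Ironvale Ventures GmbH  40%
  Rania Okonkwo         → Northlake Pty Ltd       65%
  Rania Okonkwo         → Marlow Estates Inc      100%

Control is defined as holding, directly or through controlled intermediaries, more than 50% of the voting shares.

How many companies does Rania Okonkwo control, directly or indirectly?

3

Rania holds 100% of Marlow, so Rania controls Marlow.
Rania holds 65% of Northlake, so Rania controls Northlake.
Marlow holds 86% of Oakfield, so Rania controls Oakfield.
No other company's threshold is met.
Rania controls 3 companies.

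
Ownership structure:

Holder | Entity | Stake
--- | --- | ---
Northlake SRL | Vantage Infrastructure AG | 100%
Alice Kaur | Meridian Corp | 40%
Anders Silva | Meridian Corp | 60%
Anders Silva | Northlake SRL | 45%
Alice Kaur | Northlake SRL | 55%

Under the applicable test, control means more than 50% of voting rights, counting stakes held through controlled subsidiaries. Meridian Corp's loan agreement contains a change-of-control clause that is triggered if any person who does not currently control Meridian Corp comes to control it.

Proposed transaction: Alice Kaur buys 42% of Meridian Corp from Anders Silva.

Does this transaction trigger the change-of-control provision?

Yes

The purchase adds only to Alice's holdings (Anders's stake shrinks), so Alice is the only person who could newly come to control Meridian.
Alice holds 55% of Northlake, so Alice controls Northlake.
Northlake holds 100% of Vantage, so Alice controls Vantage.
In Meridian, Alice's side holds only 40%, not > 50%.
So before the transaction, Alice does not control Meridian.
After the purchase, Alice's direct stake in Meridian rises to 40% + 42% = 82%, and Anders's stake falls to 18%.
Alice holds 82% of Meridian, so Alice controls Meridian.
Alice did not control Meridian before and does after, so the clause is triggered.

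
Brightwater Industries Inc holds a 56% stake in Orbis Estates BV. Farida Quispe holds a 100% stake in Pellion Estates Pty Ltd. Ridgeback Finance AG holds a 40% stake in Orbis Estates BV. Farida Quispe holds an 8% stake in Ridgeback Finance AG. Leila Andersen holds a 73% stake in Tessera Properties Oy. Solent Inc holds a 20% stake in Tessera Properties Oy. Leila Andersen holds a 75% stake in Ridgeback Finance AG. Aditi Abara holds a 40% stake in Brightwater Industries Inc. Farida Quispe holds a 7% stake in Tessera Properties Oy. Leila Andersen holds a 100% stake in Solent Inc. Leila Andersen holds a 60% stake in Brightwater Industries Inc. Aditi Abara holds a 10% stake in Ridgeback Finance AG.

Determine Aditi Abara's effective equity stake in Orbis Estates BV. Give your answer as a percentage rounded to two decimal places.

Aditi reaches Orbis along 2 paths.
Via Brightwater: 40% × 56% = 22.4%.
Via Ridgeback: 10% × 40% = 4%.
Total: 22.4% + 4% = 26.4%.
Rounded: 26.40%.

26.40%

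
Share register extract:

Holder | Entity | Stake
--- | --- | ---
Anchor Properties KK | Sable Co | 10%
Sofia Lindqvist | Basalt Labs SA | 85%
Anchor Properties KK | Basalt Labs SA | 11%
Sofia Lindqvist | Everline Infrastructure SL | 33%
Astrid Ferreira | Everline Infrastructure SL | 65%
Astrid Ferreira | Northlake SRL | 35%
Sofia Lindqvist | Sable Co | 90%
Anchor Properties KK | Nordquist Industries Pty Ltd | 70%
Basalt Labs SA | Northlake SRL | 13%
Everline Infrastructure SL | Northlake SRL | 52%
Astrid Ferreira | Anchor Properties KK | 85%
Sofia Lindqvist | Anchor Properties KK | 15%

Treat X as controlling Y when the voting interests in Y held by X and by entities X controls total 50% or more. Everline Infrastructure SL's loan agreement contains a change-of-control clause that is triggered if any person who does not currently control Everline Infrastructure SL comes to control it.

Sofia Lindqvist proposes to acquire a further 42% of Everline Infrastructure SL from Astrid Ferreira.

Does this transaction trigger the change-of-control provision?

The purchase adds only to Sofia's holdings (Astrid's stake shrinks), so Sofia is the only person who could newly come to control Everline.
Sofia holds 85% of Basalt, so Sofia controls Basalt.
Sofia holds 90% of Sable, so Sofia controls Sable.
In Everline, Sofia's side holds only 33%, not ≥ 50%.
So before the transaction, Sofia does not control Everline.
After the purchase, Sofia's direct stake in Everline rises to 33% + 42% = 75%, and Astrid's stake falls to 23%.
Sofia holds 75% of Everline, so Sofia controls Everline.
Sofia did not control Everline before and does after, so the clause is triggered.

Yes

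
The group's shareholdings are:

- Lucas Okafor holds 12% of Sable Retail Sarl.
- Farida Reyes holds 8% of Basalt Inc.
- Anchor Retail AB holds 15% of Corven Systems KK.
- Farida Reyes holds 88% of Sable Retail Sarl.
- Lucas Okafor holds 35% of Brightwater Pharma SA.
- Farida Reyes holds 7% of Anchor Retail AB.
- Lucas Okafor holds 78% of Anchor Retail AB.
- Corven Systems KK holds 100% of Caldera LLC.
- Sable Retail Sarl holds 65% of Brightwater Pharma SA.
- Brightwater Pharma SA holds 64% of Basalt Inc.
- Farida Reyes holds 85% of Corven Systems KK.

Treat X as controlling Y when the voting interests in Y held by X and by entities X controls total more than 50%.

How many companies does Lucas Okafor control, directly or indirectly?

Lucas holds 78% of Anchor, so Lucas controls Anchor.
No other company's threshold is met.
Lucas controls 1 company.

1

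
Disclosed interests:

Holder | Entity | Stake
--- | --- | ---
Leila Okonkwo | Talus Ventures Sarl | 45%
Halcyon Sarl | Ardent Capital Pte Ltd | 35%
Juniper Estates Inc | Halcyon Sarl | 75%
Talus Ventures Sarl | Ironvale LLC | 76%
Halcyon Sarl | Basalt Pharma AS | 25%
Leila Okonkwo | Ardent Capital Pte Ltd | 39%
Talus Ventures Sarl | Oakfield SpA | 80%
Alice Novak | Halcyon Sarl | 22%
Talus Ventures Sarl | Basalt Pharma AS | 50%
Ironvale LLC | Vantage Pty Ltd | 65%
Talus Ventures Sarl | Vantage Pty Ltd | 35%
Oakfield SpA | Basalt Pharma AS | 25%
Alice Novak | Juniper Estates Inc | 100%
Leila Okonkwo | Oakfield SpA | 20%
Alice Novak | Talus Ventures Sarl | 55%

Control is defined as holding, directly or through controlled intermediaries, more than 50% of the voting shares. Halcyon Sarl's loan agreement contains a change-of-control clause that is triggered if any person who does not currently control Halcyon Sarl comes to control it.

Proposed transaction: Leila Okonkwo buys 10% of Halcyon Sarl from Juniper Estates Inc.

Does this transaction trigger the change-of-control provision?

The purchase adds only to Leila's holdings (Juniper's stake shrinks), so Leila is the only person who could newly come to control Halcyon.
Leila's largest direct stake is 45% in Talus, which does not meet the threshold, so Leila controls no company.
Neither Leila nor any entity Leila controls holds any voting interest in Halcyon.
So before the transaction, Leila does not control Halcyon.
After the purchase, Leila holds 10% of Halcyon directly, and Juniper's stake falls to 65%.
After the transaction, Leila's side holds 10% of Halcyon, not > 50%, so Leila still does not control Halcyon.
No new person acquires control, so the clause is not triggered.

No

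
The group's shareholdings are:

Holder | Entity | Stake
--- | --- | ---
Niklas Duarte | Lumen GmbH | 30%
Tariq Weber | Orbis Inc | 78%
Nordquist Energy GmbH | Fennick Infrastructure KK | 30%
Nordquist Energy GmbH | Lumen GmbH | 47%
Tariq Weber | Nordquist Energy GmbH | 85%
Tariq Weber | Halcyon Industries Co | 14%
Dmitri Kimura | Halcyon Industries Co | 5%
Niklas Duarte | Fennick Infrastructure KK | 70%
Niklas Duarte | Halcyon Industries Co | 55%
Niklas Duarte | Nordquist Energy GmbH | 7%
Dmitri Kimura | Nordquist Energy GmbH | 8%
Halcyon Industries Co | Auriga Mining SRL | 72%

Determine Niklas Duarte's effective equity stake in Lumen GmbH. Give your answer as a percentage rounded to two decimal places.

33.29%

Niklas reaches Lumen along 2 paths.
Via Nordquist: 7% × 47% = 3.29%.
Direct stake: 30% = 30%.
Total: 3.29% + 30% = 33.29%.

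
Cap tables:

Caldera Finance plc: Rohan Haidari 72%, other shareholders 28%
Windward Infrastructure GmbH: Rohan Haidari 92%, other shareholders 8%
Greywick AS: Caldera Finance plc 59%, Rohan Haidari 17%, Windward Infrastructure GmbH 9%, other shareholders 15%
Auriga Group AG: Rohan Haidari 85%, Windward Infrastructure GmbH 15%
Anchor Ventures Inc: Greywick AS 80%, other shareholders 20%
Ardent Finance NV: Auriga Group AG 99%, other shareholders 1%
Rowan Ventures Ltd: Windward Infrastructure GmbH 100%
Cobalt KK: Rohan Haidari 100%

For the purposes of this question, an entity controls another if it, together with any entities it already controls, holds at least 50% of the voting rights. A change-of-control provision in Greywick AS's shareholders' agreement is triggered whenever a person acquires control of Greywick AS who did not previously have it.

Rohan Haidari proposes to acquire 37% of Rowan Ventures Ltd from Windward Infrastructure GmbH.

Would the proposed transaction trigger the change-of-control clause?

The purchase adds only to Rohan's holdings (Windward's stake shrinks), so Rohan is the only person who could newly come to control Greywick.
Rohan holds 72% of Caldera, so Rohan controls Caldera.
Rohan holds 92% of Windward, so Rohan controls Windward.
Caldera and Rohan and Windward together hold 59% + 17% + 9% = 85% of Greywick, so Rohan controls Greywick.
So Rohan already controls Greywick before the transaction.
After the purchase, Rohan holds 37% of Rowan directly, and Windward's stake falls to 63%.
Rohan controlled Greywick already, so this is not a new person acquiring control; every other person's position is unchanged or reduced.
No new person acquires control, so the clause is not triggered.

No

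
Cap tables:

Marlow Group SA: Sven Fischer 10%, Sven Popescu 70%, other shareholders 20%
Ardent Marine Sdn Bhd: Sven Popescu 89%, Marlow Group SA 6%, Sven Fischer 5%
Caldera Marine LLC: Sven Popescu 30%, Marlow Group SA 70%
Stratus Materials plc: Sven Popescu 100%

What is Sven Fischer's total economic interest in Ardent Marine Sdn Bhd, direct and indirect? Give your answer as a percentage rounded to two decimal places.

5.60%

Sven Fischer reaches Ardent along 2 paths.
Via Marlow: 10% × 6% = 0.6%.
Direct stake: 5% = 5%.
Total: 0.6% + 5% = 5.6%.
Rounded: 5.60%.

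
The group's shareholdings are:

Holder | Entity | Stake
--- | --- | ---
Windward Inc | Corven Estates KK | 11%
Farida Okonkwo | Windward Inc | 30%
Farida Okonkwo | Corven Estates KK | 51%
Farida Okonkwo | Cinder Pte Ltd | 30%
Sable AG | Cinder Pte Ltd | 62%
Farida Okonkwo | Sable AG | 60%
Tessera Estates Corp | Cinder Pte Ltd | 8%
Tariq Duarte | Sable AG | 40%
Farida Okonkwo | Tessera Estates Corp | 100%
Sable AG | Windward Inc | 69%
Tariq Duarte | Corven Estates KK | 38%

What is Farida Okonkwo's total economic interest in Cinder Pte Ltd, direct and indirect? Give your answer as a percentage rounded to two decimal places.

75.20%

Farida reaches Cinder along 3 paths.
Via Sable: 60% × 62% = 37.2%.
Direct stake: 30% = 30%.
Via Tessera: 100% × 8% = 8%.
Total: 37.2% + 30% + 8% = 75.2%.
Rounded: 75.20%.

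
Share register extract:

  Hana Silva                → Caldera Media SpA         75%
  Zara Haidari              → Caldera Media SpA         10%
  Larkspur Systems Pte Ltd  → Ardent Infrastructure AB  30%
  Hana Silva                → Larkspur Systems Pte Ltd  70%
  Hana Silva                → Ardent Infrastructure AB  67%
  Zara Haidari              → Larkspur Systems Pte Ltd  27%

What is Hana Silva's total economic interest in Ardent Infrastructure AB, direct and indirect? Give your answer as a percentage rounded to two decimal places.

Hana reaches Ardent along 2 paths.
Via Larkspur: 70% × 30% = 21%.
Direct stake: 67% = 67%.
Total: 21% + 67% = 88%.
Rounded: 88.00%.

88.00%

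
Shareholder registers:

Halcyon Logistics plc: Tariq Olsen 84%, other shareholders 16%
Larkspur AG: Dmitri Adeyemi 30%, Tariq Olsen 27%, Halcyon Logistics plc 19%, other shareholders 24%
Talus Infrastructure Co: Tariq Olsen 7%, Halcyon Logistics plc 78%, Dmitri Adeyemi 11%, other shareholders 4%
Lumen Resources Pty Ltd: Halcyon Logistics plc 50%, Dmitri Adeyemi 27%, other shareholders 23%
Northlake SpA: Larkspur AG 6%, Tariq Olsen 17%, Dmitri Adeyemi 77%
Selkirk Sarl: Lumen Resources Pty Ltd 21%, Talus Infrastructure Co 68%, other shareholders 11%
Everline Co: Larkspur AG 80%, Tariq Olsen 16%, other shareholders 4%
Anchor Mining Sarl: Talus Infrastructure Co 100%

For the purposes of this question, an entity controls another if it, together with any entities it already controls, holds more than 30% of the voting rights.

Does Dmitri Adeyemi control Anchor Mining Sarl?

No

Dmitri holds 77% of Northlake, so Dmitri controls Northlake.
Neither Dmitri nor any entity Dmitri controls holds any voting interest in Anchor.
So Dmitri does not control Anchor.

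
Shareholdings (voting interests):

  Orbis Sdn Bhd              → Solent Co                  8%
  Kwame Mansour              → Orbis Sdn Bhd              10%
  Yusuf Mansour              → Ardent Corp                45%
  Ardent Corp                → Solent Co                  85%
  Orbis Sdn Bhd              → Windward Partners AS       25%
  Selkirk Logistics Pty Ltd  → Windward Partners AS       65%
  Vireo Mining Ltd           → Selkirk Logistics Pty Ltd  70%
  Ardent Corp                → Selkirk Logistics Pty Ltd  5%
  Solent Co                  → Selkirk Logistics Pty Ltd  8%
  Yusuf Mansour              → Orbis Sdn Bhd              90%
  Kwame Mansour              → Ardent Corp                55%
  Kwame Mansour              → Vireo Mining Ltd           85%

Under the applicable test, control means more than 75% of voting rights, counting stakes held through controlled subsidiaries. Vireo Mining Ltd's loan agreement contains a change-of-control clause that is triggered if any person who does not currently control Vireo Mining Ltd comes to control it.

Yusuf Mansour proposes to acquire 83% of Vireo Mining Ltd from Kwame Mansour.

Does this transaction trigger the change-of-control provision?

The purchase adds only to Yusuf's holdings (Kwame's stake shrinks), so Yusuf is the only person who could newly come to control Vireo.
Yusuf holds 90% of Orbis, so Yusuf controls Orbis.
Neither Yusuf nor any entity Yusuf controls holds any voting interest in Vireo.
So before the transaction, Yusuf does not control Vireo.
After the purchase, Yusuf holds 83% of Vireo directly, and Kwame's stake falls to 2%.
Yusuf holds 83% of Vireo, so Yusuf controls Vireo.
Yusuf did not control Vireo before and does after, so the clause is triggered.

Yes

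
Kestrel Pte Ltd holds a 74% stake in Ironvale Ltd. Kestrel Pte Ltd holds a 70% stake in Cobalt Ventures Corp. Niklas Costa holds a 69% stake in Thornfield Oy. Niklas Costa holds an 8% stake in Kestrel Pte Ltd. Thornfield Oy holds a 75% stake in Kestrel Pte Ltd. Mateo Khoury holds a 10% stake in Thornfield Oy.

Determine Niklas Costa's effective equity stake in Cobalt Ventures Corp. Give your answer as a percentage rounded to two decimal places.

Niklas reaches Cobalt along 2 paths.
Via Thornfield → Kestrel: 69% × 75% × 70% = 36.225%.
Via Kestrel: 8% × 70% = 5.6%.
Total: 36.225% + 5.6% = 41.825%.
Rounded: 41.83%.

41.83%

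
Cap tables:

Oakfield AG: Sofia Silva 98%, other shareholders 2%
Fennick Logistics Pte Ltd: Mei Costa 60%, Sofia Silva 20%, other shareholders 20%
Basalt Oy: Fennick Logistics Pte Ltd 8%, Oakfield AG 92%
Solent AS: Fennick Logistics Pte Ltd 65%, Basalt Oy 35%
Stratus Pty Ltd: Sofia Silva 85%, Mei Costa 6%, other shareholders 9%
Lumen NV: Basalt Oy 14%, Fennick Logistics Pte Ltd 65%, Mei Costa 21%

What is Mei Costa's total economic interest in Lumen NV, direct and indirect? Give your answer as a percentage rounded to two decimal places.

Mei reaches Lumen along 3 paths.
Via Fennick → Basalt: 60% × 8% × 14% = 0.672%.
Via Fennick: 60% × 65% = 39%.
Direct stake: 21% = 21%.
Total: 0.672% + 39% + 21% = 60.672%.
Rounded: 60.67%.

60.67%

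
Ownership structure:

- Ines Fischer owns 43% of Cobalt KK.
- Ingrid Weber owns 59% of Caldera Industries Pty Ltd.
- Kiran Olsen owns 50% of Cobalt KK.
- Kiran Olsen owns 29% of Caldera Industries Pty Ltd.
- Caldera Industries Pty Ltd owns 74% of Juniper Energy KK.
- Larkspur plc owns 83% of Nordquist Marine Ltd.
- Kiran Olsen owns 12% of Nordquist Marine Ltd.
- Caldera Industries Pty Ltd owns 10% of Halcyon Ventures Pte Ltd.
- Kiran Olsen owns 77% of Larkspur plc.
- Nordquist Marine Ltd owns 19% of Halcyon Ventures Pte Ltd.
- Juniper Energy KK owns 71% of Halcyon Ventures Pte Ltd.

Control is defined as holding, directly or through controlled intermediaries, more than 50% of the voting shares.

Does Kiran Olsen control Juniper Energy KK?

No

Kiran holds 77% of Larkspur, so Kiran controls Larkspur.
Larkspur and Kiran together hold 83% + 12% = 95% of Nordquist, so Kiran controls Nordquist.
Neither Kiran nor any entity Kiran controls holds any voting interest in Juniper.
So Kiran does not control Juniper.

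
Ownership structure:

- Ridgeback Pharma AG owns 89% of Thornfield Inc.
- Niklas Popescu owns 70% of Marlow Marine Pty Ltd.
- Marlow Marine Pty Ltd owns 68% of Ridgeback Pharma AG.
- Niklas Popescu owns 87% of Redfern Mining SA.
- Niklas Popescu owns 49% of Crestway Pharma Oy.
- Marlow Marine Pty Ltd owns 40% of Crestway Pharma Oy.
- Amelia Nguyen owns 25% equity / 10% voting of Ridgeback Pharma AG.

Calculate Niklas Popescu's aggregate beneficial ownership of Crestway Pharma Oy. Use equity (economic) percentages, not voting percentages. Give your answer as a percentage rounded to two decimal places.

77.00%

Niklas reaches Crestway along 2 paths.
Via Marlow: 70% × 40% = 28%.
Direct stake: 49% = 49%.
Total: 28% + 49% = 77%.
Rounded: 77.00%.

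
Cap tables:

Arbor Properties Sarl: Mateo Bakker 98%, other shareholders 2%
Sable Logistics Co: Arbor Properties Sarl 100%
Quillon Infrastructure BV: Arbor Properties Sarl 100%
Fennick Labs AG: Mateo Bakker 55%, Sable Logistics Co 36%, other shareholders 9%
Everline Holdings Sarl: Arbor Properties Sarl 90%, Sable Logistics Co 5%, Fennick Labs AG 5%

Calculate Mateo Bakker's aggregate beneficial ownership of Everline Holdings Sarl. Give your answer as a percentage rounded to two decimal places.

97.61%

Mateo reaches Everline along 4 paths.
Via Arbor: 98% × 90% = 88.2%.
Via Arbor → Sable: 98% × 100% × 5% = 4.9%.
Via Fennick: 55% × 5% = 2.75%.
Via Arbor → Sable → Fennick: 98% × 100% × 36% × 5% = 1.764%.
Total: 88.2% + 4.9% + 2.75% + 1.764% = 97.614%.
Rounded: 97.61%.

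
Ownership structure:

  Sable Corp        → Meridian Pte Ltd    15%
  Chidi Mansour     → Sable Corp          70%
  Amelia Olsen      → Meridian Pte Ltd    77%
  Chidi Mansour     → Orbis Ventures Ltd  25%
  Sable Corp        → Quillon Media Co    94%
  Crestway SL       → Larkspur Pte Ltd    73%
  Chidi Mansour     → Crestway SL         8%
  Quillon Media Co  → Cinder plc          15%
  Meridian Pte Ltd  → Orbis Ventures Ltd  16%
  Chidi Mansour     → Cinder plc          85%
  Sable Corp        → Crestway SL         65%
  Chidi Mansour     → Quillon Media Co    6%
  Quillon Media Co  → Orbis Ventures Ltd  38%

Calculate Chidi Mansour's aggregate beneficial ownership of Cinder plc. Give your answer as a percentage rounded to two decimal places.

95.77%

Chidi reaches Cinder along 3 paths.
Direct stake: 85% = 85%.
Via Sable → Quillon: 70% × 94% × 15% = 9.87%.
Via Quillon: 6% × 15% = 0.9%.
Total: 85% + 9.87% + 0.9% = 95.77%.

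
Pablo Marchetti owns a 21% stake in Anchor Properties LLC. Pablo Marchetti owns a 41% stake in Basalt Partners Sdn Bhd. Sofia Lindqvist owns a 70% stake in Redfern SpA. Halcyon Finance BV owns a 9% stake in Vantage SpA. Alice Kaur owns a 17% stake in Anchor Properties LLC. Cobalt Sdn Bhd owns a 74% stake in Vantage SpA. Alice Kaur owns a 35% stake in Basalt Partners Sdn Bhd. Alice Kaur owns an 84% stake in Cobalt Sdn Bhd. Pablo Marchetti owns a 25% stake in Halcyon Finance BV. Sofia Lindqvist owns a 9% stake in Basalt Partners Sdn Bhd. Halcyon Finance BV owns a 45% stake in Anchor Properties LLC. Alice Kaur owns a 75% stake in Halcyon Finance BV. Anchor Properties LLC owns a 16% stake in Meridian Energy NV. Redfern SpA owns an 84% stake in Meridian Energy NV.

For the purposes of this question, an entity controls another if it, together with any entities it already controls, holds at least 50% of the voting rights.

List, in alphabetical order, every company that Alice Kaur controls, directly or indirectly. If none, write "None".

Alice holds 75% of Halcyon, so Alice controls Halcyon.
Alice and Halcyon together hold 17% + 45% = 62% of Anchor, so Alice controls Anchor.
Alice holds 84% of Cobalt, so Alice controls Cobalt.
Halcyon and Cobalt together hold 9% + 74% = 83% of Vantage, so Alice controls Vantage.
No other company's threshold is met.

Anchor Properties LLC, Cobalt Sdn Bhd, Halcyon Finance BV, Vantage SpA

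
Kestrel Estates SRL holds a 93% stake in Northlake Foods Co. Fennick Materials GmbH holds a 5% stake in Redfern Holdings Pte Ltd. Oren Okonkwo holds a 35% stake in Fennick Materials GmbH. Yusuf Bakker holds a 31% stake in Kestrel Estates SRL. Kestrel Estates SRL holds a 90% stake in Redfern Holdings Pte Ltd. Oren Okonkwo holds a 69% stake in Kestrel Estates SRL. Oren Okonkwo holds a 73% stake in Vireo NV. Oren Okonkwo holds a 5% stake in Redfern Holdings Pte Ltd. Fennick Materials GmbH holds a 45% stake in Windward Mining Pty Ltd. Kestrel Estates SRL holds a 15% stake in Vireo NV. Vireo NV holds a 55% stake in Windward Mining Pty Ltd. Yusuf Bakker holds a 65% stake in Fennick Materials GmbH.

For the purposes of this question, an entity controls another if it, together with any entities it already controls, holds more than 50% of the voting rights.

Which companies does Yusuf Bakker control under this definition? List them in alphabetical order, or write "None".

Fennick Materials GmbH

Yusuf holds 65% of Fennick, so Yusuf controls Fennick.
No other company's threshold is met.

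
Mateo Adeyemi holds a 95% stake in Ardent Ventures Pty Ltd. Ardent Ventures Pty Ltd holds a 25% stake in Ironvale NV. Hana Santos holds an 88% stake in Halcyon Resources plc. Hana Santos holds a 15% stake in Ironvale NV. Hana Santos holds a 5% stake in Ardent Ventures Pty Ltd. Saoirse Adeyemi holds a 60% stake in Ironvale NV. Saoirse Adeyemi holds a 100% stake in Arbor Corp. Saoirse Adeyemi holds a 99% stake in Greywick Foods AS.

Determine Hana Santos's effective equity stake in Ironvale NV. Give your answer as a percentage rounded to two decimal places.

16.25%

Hana reaches Ironvale along 2 paths.
Direct stake: 15% = 15%.
Via Ardent: 5% × 25% = 1.25%.
Total: 15% + 1.25% = 16.25%.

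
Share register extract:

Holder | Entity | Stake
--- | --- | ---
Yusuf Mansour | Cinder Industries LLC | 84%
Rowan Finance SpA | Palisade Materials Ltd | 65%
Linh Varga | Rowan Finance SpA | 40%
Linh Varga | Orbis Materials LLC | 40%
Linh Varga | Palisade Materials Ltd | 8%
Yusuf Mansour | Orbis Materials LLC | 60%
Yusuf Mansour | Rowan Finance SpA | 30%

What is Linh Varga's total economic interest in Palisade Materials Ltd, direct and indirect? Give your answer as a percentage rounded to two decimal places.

34.00%

Linh reaches Palisade along 2 paths.
Via Rowan: 40% × 65% = 26%.
Direct stake: 8% = 8%.
Total: 26% + 8% = 34%.
Rounded: 34.00%.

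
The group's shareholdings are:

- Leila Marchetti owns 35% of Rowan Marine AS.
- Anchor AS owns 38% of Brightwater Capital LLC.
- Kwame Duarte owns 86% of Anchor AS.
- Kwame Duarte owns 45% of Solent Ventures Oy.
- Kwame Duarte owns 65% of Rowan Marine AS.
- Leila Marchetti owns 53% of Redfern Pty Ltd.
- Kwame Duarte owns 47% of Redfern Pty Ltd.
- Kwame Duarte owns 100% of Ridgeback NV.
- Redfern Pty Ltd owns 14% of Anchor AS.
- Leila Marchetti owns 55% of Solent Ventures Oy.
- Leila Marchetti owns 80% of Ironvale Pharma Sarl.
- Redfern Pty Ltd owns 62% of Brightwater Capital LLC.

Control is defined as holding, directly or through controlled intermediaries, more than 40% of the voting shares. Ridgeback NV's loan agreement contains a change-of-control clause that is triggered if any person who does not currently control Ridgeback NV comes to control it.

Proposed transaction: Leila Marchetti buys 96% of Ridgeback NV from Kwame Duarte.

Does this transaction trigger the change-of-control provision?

Yes

The purchase adds only to Leila's holdings (Kwame's stake shrinks), so Leila is the only person who could newly come to control Ridgeback.
Leila holds 55% of Solent, so Leila controls Solent.
Leila holds 53% of Redfern, so Leila controls Redfern.
Leila holds 80% of Ironvale, so Leila controls Ironvale.
Redfern holds 62% of Brightwater, so Leila controls Brightwater.
Neither Leila nor any entity Leila controls holds any voting interest in Ridgeback.
So before the transaction, Leila does not control Ridgeback.
After the purchase, Leila holds 96% of Ridgeback directly, and Kwame's stake falls to 4%.
Leila holds 96% of Ridgeback, so Leila controls Ridgeback.
Leila did not control Ridgeback before and does after, so the clause is triggered.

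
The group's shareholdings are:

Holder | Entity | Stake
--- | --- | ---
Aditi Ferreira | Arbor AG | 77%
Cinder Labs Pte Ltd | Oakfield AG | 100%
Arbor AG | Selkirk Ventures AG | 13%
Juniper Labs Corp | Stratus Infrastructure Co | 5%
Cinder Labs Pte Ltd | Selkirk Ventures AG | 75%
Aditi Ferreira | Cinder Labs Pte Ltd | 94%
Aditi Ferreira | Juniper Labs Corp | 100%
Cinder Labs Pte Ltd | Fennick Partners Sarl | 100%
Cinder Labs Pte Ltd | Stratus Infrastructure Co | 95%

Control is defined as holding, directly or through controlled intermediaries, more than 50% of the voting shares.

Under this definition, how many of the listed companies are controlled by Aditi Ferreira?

Aditi holds 77% of Arbor, so Aditi controls Arbor.
Aditi holds 94% of Cinder, so Aditi controls Cinder.
Aditi holds 100% of Juniper, so Aditi controls Juniper.
Cinder holds 100% of Oakfield, so Aditi controls Oakfield.
Juniper and Cinder together hold 5% + 95% = 100% of Stratus, so Aditi controls Stratus.
Cinder holds 100% of Fennick, so Aditi controls Fennick.
Cinder and Arbor together hold 75% + 13% = 88% of Selkirk, so Aditi controls Selkirk.
Aditi controls 7 companies.

7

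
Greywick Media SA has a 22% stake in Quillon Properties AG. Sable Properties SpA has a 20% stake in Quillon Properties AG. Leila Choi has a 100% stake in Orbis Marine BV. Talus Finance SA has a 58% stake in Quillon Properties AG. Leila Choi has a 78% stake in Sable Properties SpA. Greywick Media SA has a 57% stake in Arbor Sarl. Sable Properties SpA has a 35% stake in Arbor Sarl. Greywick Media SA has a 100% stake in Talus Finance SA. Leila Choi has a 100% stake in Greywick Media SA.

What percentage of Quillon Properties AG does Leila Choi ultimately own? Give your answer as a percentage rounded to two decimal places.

95.60%

Leila reaches Quillon along 3 paths.
Via Greywick: 100% × 22% = 22%.
Via Greywick → Talus: 100% × 100% × 58% = 58%.
Via Sable: 78% × 20% = 15.6%.
Total: 22% + 58% + 15.6% = 95.6%.
Rounded: 95.60%.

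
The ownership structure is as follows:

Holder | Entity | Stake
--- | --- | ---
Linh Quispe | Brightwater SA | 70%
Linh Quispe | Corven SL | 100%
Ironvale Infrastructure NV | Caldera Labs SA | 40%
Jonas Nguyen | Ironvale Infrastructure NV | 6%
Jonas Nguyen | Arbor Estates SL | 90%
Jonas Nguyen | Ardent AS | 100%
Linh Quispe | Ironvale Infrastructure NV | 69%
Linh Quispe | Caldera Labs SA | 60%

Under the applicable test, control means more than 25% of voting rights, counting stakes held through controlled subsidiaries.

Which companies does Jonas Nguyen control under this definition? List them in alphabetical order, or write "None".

Jonas holds 90% of Arbor, so Jonas controls Arbor.
Jonas holds 100% of Ardent, so Jonas controls Ardent.
No other company's threshold is met.

Arbor Estates SL, Ardent AS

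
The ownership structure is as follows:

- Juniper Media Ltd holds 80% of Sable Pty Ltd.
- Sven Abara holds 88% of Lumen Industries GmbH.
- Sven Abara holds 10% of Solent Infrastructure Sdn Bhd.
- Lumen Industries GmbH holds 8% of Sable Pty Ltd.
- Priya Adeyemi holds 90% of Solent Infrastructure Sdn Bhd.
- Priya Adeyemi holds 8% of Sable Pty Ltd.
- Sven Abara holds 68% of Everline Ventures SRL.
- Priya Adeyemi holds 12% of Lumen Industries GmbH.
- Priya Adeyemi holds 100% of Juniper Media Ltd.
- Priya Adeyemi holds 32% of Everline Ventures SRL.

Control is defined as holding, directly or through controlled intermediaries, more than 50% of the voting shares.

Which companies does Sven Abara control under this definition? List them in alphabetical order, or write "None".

Sven holds 88% of Lumen, so Sven controls Lumen.
Sven holds 68% of Everline, so Sven controls Everline.
No other company's threshold is met.

Everline Ventures SRL, Lumen Industries GmbH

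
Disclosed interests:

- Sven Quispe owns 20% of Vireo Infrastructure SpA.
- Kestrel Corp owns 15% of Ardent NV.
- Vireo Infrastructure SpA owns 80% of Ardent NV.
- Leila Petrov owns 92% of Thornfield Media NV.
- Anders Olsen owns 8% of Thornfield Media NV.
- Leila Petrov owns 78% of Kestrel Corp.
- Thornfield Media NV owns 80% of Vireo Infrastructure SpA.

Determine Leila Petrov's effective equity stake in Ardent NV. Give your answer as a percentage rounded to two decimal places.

Leila reaches Ardent along 2 paths.
Via Thornfield → Vireo: 92% × 80% × 80% = 58.88%.
Via Kestrel: 78% × 15% = 11.7%.
Total: 58.88% + 11.7% = 70.58%.

70.58%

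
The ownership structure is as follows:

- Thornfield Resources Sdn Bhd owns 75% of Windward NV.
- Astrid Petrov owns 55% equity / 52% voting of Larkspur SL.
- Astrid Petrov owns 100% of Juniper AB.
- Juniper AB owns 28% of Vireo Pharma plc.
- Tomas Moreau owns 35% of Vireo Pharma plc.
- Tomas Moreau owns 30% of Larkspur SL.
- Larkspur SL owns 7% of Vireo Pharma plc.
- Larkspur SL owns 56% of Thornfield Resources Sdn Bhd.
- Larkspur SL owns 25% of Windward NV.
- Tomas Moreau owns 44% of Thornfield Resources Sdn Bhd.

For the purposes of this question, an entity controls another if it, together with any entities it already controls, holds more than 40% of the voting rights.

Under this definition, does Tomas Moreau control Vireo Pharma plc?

No

Tomas holds 44% of Thornfield, so Tomas controls Thornfield.
Thornfield holds 75% of Windward, so Tomas controls Windward.
In Vireo, Tomas's side holds only 35%, not > 40%.
So Tomas does not control Vireo.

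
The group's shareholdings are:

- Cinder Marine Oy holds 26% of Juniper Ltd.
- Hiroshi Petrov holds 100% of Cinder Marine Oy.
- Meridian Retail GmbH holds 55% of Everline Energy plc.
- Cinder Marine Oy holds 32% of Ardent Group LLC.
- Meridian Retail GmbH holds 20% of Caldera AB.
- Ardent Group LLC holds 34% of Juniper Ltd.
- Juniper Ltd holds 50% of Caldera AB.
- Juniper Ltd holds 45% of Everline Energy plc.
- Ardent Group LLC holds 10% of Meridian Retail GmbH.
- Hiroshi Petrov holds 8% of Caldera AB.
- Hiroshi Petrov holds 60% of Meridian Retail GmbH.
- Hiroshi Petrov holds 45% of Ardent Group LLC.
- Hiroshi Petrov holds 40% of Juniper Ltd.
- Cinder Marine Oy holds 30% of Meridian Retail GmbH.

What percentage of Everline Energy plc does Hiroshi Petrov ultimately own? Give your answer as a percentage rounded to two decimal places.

95.22%

Hiroshi reaches Everline along 8 paths.
Via Meridian: 60% × 55% = 33%.
Via Cinder → Ardent → Meridian: 100% × 32% × 10% × 55% = 1.76%.
Via Ardent → Meridian: 45% × 10% × 55% = 2.475%.
Via Cinder → Meridian: 100% × 30% × 55% = 16.5%.
Via Cinder → Ardent → Juniper: 100% × 32% × 34% × 45% = 4.896%.
Via Ardent → Juniper: 45% × 34% × 45% = 6.885%.
Via Cinder → Juniper: 100% × 26% × 45% = 11.7%.
Via Juniper: 40% × 45% = 18%.
Total: 33% + 1.76% + 2.475% + 16.5% + 4.896% + 6.885% + 11.7% + 18% = 95.216%.
Rounded: 95.22%.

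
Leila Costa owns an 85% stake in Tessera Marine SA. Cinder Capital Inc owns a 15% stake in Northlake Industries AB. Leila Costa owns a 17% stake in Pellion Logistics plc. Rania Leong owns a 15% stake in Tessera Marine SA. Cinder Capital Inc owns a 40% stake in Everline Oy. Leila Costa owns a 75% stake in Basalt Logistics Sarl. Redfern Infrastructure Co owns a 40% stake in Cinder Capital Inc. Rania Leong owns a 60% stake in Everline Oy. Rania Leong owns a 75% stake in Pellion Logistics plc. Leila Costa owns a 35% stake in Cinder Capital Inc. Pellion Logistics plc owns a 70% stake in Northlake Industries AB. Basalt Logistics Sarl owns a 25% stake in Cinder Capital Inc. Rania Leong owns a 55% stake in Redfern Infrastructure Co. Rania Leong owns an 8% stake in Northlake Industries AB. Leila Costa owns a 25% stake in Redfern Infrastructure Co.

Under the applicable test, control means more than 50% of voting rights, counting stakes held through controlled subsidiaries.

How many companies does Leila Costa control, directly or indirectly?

3

Leila holds 75% of Basalt, so Leila controls Basalt.
Basalt and Leila together hold 25% + 35% = 60% of Cinder, so Leila controls Cinder.
Leila holds 85% of Tessera, so Leila controls Tessera.
No other company's threshold is met.
Leila controls 3 companies.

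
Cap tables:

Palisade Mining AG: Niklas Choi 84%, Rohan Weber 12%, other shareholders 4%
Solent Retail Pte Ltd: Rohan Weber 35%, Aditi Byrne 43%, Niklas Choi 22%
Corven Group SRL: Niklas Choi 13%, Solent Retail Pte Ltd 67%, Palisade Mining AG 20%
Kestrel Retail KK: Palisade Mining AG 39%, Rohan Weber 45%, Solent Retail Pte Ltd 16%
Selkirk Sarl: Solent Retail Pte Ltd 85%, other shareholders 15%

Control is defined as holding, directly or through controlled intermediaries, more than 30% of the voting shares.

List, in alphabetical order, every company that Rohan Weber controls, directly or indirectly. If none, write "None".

Corven Group SRL, Kestrel Retail KK, Selkirk Sarl, Solent Retail Pte Ltd

Rohan holds 35% of Solent, so Rohan controls Solent.
Solent holds 67% of Corven, so Rohan controls Corven.
Rohan and Solent together hold 45% + 16% = 61% of Kestrel, so Rohan controls Kestrel.
Solent holds 85% of Selkirk, so Rohan controls Selkirk.
No other company's threshold is met.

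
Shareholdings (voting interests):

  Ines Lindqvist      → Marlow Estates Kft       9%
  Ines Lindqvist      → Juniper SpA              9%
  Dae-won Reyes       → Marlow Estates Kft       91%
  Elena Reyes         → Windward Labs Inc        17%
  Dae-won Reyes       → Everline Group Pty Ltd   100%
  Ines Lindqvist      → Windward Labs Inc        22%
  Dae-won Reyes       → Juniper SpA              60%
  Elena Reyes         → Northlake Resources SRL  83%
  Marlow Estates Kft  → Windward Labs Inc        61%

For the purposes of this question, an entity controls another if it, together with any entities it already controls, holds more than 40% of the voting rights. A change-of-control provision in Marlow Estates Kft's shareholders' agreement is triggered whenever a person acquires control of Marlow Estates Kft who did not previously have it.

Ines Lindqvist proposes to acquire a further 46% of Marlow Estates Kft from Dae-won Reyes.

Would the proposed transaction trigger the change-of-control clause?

The purchase adds only to Ines's holdings (Dae-won's stake shrinks), so Ines is the only person who could newly come to control Marlow.
Ines's largest direct stake is 22% in Windward, which does not meet the threshold, so Ines controls no company.
In Marlow, Ines's side holds only 9%, not > 40%.
So before the transaction, Ines does not control Marlow.
After the purchase, Ines's direct stake in Marlow rises to 9% + 46% = 55%, and Dae-won's stake falls to 45%.
Ines holds 55% of Marlow, so Ines controls Marlow.
Ines did not control Marlow before and does after, so the clause is triggered.

Yes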